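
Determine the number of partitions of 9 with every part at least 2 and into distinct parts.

5

Listing the qualifying partitions of 9:
9
7+2
6+3
5+4
4+3+2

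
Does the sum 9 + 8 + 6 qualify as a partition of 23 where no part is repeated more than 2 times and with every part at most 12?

The parts sum to 23, and the condition 'no summand is used more than 2 times' holds; the condition 'no summand exceeds 12' holds.

Yes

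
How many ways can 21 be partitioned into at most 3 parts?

A partial list (first 12 by largest part):
21
1+20
2+19
1+1+19
3+18
1+2+18
4+17
1+3+17
2+2+17
5+16
1+4+16
2+3+16
…and 36 more, for 48 total.

48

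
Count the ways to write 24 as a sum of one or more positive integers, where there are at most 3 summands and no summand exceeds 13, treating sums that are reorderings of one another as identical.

The partitions of 24 that satisfy the conditions:
13,11
13,10,1
13,9,2
13,8,3
13,7,4
13,6,5
12,12
12,11,1
12,10,2
12,9,3
12,8,4
12,7,5
12,6,6
11,11,2
11,10,3
11,9,4
11,8,5
11,7,6
10,10,4
10,9,5
10,8,6
10,7,7
9,9,6
9,8,7
8,8,8
Counting gives 25.

25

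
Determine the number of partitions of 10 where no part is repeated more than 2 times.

22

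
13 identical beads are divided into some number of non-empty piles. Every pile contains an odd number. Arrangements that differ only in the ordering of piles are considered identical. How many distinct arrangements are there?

The partitions of 13 that satisfy the conditions:
13
1+1+11
1+3+9
1+1+1+1+9
1+5+7
3+3+7
1+1+1+3+7
1+1+1+1+1+1+7
3+5+5
1+1+1+5+5
1+1+3+3+5
1+1+1+1+1+3+5
1+1+1+1+1+1+1+1+5
1+3+3+3+3
1+1+1+1+3+3+3
1+1+1+1+1+1+1+3+3
1+1+1+1+1+1+1+1+1+1+3
1+1+1+1+1+1+1+1+1+1+1+1+1

18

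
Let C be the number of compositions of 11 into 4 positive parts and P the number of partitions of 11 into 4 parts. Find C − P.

Compositions: C(10,3) = 120.
Unordered (partitions into 4 parts): 11.
Difference: 120 − 11 = 109.

109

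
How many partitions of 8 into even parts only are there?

Enumerating:
8
6, 2
4, 4
4, 2, 2
2, 2, 2, 2
That's 5 in total.

5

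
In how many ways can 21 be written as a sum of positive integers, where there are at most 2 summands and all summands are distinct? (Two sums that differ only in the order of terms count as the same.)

Enumerating:
21
20,1
19,2
18,3
17,4
16,5
15,6
14,7
13,8
12,9
11,10

11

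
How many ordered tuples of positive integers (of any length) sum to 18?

131072

There are 17 gaps and each independently is a cut or not, giving 2^17 = 131072.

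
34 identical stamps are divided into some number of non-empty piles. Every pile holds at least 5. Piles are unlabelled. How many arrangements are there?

129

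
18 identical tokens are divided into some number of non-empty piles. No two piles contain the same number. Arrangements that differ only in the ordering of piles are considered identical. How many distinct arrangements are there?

46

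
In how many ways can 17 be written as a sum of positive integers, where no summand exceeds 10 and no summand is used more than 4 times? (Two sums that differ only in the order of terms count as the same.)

177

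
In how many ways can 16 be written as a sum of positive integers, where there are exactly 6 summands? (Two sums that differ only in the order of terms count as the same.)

There are too many to list fully; the first 12 (by largest part) are:
11, 1, 1, 1, 1, 1
10, 2, 1, 1, 1, 1
9, 3, 1, 1, 1, 1
9, 2, 2, 1, 1, 1
8, 4, 1, 1, 1, 1
8, 3, 2, 1, 1, 1
8, 2, 2, 2, 1, 1
7, 5, 1, 1, 1, 1
7, 4, 2, 1, 1, 1
7, 3, 3, 1, 1, 1
7, 3, 2, 2, 1, 1
7, 2, 2, 2, 2, 1
…and 23 more, for 35 total.

35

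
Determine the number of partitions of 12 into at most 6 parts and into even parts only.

11

The partitions of 12 that satisfy the conditions:
12
10, 2
8, 4
8, 2, 2
6, 6
6, 4, 2
6, 2, 2, 2
4, 4, 4
4, 4, 2, 2
4, 2, 2, 2, 2
2, 2, 2, 2, 2, 2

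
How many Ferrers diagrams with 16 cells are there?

Counting exhaustively, 231 partitions satisfy the conditions.

231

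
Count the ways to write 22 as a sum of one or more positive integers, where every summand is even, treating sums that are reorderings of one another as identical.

56

A partial list (first 12 by largest part):
22
20,2
18,4
18,2,2
16,6
16,4,2
16,2,2,2
14,8
14,6,2
14,4,4
14,4,2,2
14,2,2,2,2
…and 44 more, for 56 total.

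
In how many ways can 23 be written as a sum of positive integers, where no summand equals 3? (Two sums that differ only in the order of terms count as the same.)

628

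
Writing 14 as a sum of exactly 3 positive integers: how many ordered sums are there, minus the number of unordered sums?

62

Compositions: C(13,2) = 78.
Unordered (partitions into 3 parts): 16.
Difference: 78 − 16 = 62.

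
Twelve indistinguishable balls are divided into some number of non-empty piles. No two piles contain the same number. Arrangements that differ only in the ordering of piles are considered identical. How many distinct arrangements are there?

15

Listing the qualifying partitions of 12:
12
11+1
10+2
9+3
9+2+1
8+4
8+3+1
7+5
7+4+1
7+3+2
6+5+1
6+4+2
6+3+2+1
5+4+3
5+4+2+1
Counting gives 15.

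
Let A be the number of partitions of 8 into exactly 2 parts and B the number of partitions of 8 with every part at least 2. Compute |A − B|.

Partitions of 8 into exactly 2 parts: 4.
Partitions of 8 with every part at least 2: 7.
|4 − 7| = 3.

3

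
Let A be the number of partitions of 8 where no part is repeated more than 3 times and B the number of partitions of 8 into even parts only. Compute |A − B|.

11

Partitions of 8 where no part is repeated more than 3 times: 16.
Partitions of 8 into even parts only: 5.
|16 − 5| = 11.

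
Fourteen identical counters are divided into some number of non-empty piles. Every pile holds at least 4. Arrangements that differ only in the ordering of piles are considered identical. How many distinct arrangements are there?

7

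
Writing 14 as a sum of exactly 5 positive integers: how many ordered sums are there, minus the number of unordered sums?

692

Ordered (compositions into 5 parts): C(13,4) = 715.
Unordered (partitions into 5 parts): 23.
Difference: 715 − 23 = 692.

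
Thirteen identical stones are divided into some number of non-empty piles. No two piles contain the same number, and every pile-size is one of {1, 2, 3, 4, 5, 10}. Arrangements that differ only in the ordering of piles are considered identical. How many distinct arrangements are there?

The partitions of 13 that satisfy the conditions:
10, 3
10, 2, 1
5, 4, 3, 1
That's 3 in total.

3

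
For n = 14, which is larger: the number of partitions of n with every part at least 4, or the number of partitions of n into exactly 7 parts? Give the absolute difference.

8

Partitions of 14 with every part at least 4: 7.
Partitions of 14 into exactly 7 parts: 15.
|7 − 15| = 8.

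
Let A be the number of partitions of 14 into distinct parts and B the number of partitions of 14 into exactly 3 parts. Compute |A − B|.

6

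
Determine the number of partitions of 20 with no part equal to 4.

Enumerating by decreasing first part gives 396 partitions in all.

396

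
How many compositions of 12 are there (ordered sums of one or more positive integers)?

2048

The number of compositions of n is 2^(n−1); here 2^11 = 2048.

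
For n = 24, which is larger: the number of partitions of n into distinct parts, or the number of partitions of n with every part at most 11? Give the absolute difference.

Partitions of 24 into distinct parts: 122.
Partitions of 24 with every part at most 11: 1303.
|122 − 1303| = 1181.

1181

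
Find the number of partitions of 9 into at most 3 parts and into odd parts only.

4

Enumerating:
9
7, 1, 1
5, 3, 1
3, 3, 3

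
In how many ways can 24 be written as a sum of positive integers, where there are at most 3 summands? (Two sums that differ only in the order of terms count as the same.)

61

There are too many to list fully; the first 12 (by largest part) are:
24
23, 1
22, 2
22, 1, 1
21, 3
21, 2, 1
20, 4
20, 3, 1
20, 2, 2
19, 5
19, 4, 1
19, 3, 2
…and 49 more, for 61 total.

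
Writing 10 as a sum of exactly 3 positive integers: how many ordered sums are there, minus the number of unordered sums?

28

Compositions: C(9,2) = 36.
Partitions of 10 into exactly 3 parts: 8.
Difference: 36 − 8 = 28.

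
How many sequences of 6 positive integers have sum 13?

792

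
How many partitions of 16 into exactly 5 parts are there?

A partial list (first 12 by largest part):
1 + 1 + 1 + 1 + 12
1 + 1 + 1 + 2 + 11
1 + 1 + 1 + 3 + 10
1 + 1 + 2 + 2 + 10
1 + 1 + 1 + 4 + 9
1 + 1 + 2 + 3 + 9
1 + 2 + 2 + 2 + 9
1 + 1 + 1 + 5 + 8
1 + 1 + 2 + 4 + 8
1 + 1 + 3 + 3 + 8
1 + 2 + 2 + 3 + 8
2 + 2 + 2 + 2 + 8
…and 25 more, for 37 total.

37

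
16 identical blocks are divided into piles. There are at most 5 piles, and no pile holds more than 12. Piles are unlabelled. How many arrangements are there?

There are 94 such partitions.

94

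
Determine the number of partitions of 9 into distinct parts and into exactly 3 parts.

3

They are:
6 + 2 + 1
5 + 3 + 1
4 + 3 + 2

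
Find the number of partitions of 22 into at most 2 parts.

12

Listing the qualifying partitions of 22:
22
21, 1
20, 2
19, 3
18, 4
17, 5
16, 6
15, 7
14, 8
13, 9
12, 10
11, 11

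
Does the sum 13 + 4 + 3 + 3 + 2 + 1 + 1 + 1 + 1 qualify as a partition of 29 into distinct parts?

No

The parts sum to 29, and the condition 'all summands are distinct' is violated.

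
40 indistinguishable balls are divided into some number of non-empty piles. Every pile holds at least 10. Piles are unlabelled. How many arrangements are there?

A partial list (first 12 by largest part):
40
10 + 30
11 + 29
12 + 28
13 + 27
14 + 26
15 + 25
16 + 24
17 + 23
18 + 22
19 + 21
20 + 20
…and 15 more, for 27 total.

27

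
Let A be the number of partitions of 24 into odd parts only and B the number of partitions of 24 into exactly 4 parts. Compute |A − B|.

Partitions of 24 into odd parts only: 122.
Partitions of 24 into exactly 4 parts: 108.
|122 − 108| = 14.

14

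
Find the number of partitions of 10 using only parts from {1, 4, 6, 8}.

Listing the qualifying partitions of 10:
8 + 1 + 1
6 + 4
6 + 1 + 1 + 1 + 1
4 + 4 + 1 + 1
4 + 1 + 1 + 1 + 1 + 1 + 1
1 + 1 + 1 + 1 + 1 + 1 + 1 + 1 + 1 + 1

6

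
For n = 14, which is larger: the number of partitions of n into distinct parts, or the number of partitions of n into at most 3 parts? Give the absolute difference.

2

Partitions of 14 into distinct parts: 22.
Partitions of 14 into at most 3 parts: 24.
|22 − 24| = 2.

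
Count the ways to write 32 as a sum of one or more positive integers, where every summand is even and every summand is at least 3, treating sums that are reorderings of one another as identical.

There are too many to list fully; the first 12 (by largest part) are:
32
28,4
26,6
24,8
24,4,4
22,10
22,6,4
20,12
20,8,4
20,6,6
20,4,4,4
18,14
…and 43 more, for 55 total.

55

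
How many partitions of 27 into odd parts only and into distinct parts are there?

14

Listing the qualifying partitions of 27:
27
23 + 3 + 1
21 + 5 + 1
19 + 7 + 1
19 + 5 + 3
17 + 9 + 1
17 + 7 + 3
15 + 11 + 1
15 + 9 + 3
15 + 7 + 5
13 + 11 + 3
13 + 9 + 5
11 + 9 + 7
11 + 7 + 5 + 3 + 1
That's 14 in total.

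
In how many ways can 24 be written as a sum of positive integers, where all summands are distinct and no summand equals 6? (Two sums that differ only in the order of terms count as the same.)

Direct enumeration gives 88 partitions.

88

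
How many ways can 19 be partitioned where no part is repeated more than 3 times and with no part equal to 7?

208

Enumerating by decreasing first part gives 208 partitions in all.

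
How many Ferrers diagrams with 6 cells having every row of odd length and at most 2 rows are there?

The partitions of 6 that satisfy the conditions:
5 + 1
3 + 3
Counting gives 2.

2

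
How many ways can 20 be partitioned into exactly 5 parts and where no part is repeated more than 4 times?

There are 83 such partitions.

83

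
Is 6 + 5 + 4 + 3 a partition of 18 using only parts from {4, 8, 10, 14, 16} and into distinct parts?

No

The parts sum to 18, and the condition 'each summand belongs to {4, 8, 10, 14, 16}' is violated.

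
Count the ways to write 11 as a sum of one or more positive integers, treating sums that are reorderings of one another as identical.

56

There are too many to list fully; the first 12 (by largest part) are:
11
10+1
9+2
9+1+1
8+3
8+2+1
8+1+1+1
7+4
7+3+1
7+2+2
7+2+1+1
7+1+1+1+1
…and 44 more, for 56 total.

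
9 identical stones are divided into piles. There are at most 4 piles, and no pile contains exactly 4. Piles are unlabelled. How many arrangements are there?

13

Listing the qualifying partitions of 9:
9
8, 1
7, 2
7, 1, 1
6, 3
6, 2, 1
6, 1, 1, 1
5, 3, 1
5, 2, 2
5, 2, 1, 1
3, 3, 3
3, 3, 2, 1
3, 2, 2, 2
That's 13 in total.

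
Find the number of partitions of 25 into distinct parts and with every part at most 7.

2

Enumerating:
7, 6, 5, 4, 3
7, 6, 5, 4, 2, 1
That's 2 in total.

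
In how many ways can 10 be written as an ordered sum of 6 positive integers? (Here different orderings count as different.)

126

Equivalently, choose which 5 of the 9 gaps become plus signs: C(9,5) = 126.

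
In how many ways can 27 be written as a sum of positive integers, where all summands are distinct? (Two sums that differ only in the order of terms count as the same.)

Systematic enumeration (by largest part, then next-largest, …) yields 192.

192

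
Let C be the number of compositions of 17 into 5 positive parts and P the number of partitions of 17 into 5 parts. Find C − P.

1773

Ordered (compositions into 5 parts): C(16,4) = 1820.
Partitions of 17 into exactly 5 parts: 47.
Difference: 1820 − 47 = 1773.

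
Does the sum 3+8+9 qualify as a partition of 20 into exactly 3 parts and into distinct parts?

Yes

The parts sum to 20, and the condition 'there are exactly 3 summands' holds; the condition 'all summands are distinct' holds.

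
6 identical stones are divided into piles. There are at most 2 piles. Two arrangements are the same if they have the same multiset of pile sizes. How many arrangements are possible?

4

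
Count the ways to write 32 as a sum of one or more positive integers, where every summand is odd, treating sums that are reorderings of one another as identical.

Systematic enumeration (by largest part, then next-largest, …) yields 390.

390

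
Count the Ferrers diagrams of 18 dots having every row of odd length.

46

A partial list (first 12 by largest part):
17+1
15+3
15+1+1+1
13+5
13+3+1+1
13+1+1+1+1+1
11+7
11+5+1+1
11+3+3+1
11+3+1+1+1+1
11+1+1+1+1+1+1+1
9+9
…and 34 more, for 46 total.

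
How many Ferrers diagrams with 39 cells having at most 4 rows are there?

588

A full systematic count gives 588.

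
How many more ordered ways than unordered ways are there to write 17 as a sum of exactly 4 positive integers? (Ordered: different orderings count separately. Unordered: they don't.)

521

Compositions: C(16,3) = 560.
Partitions of 17 into exactly 4 parts: 39.
Difference: 560 − 39 = 521.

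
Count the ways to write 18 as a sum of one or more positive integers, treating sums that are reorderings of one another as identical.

385

There are 385 such partitions.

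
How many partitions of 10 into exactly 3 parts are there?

8

They are:
8, 1, 1
7, 2, 1
6, 3, 1
6, 2, 2
5, 4, 1
5, 3, 2
4, 4, 2
4, 3, 3
That's 8 in total.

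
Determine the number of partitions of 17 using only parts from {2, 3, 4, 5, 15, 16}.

Listing the qualifying partitions of 17:
2, 15
2, 5, 5, 5
3, 4, 5, 5
2, 2, 3, 5, 5
4, 4, 4, 5
2, 2, 4, 4, 5
2, 3, 3, 4, 5
2, 2, 2, 2, 4, 5
3, 3, 3, 3, 5
2, 2, 2, 3, 3, 5
2, 2, 2, 2, 2, 2, 5
2, 3, 4, 4, 4
3, 3, 3, 4, 4
2, 2, 2, 3, 4, 4
2, 2, 3, 3, 3, 4
2, 2, 2, 2, 2, 3, 4
2, 3, 3, 3, 3, 3
2, 2, 2, 2, 3, 3, 3
2, 2, 2, 2, 2, 2, 2, 3
Counting gives 19.

19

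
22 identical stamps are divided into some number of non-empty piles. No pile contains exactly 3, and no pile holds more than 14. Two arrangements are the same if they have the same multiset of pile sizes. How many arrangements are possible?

A full systematic count gives 479.

479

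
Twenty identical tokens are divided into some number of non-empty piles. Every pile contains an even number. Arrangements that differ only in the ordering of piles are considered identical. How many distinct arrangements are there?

42

A partial list (first 12 by largest part):
20
2+18
4+16
2+2+16
6+14
2+4+14
2+2+2+14
8+12
2+6+12
4+4+12
2+2+4+12
2+2+2+2+12
…and 30 more, for 42 total.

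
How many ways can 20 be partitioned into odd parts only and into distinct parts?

7

Enumerating:
19 + 1
17 + 3
15 + 5
13 + 7
11 + 9
11 + 5 + 3 + 1
9 + 7 + 3 + 1
That's 7 in total.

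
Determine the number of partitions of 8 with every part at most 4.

15

Listing the qualifying partitions of 8:
4, 4
1, 3, 4
2, 2, 4
1, 1, 2, 4
1, 1, 1, 1, 4
2, 3, 3
1, 1, 3, 3
1, 2, 2, 3
1, 1, 1, 2, 3
1, 1, 1, 1, 1, 3
2, 2, 2, 2
1, 1, 2, 2, 2
1, 1, 1, 1, 2, 2
1, 1, 1, 1, 1, 1, 2
1, 1, 1, 1, 1, 1, 1, 1
Counting gives 15.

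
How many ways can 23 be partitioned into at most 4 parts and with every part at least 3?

61

There are too many to list fully; the first 12 (by largest part) are:
23
3, 20
4, 19
5, 18
6, 17
3, 3, 17
7, 16
3, 4, 16
8, 15
3, 5, 15
4, 4, 15
9, 14
…and 49 more, for 61 total.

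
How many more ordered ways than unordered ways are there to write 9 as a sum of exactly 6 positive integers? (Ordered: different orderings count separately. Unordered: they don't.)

53

Ordered (compositions into 6 parts): C(8,5) = 56.
Unordered (partitions into 6 parts): 3.
Difference: 56 − 3 = 53.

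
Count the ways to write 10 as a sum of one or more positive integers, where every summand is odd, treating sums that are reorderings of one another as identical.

They are:
9,1
7,3
7,1,1,1
5,5
5,3,1,1
5,1,1,1,1,1
3,3,3,1
3,3,1,1,1,1
3,1,1,1,1,1,1,1
1,1,1,1,1,1,1,1,1,1
Counting gives 10.

10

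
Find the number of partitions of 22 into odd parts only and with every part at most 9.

58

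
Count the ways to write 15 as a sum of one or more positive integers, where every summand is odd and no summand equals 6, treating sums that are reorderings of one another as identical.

27

A partial list (first 12 by largest part):
15
1+1+13
1+3+11
1+1+1+1+11
1+5+9
3+3+9
1+1+1+3+9
1+1+1+1+1+1+9
1+7+7
3+5+7
1+1+1+5+7
1+1+3+3+7
…and 15 more, for 27 total.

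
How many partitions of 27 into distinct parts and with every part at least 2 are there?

103

Enumerating by decreasing first part gives 103 partitions in all.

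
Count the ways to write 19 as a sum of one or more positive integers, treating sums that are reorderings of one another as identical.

490

There are 490 such partitions.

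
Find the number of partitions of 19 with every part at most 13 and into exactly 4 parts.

50

There are too many to list fully; the first 12 (by largest part) are:
13,4,1,1
13,3,2,1
13,2,2,2
12,5,1,1
12,4,2,1
12,3,3,1
12,3,2,2
11,6,1,1
11,5,2,1
11,4,3,1
11,4,2,2
11,3,3,2
…and 38 more, for 50 total.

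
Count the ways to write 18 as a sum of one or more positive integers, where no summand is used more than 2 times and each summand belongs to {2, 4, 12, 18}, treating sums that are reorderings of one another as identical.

2

They are:
18
12, 4, 2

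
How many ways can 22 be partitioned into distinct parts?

89

Systematic enumeration (by largest part, then next-largest, …) yields 89.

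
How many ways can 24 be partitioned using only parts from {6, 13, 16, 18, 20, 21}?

2

They are:
18,6
6,6,6,6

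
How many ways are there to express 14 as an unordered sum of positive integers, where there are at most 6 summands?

Systematic enumeration (by largest part, then next-largest, …) yields 90.

90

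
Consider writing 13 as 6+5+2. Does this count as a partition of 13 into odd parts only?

No

The parts sum to 13, and the condition 'every summand is odd' is violated.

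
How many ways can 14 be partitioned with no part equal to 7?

Counting exhaustively, 120 partitions satisfy the conditions.

120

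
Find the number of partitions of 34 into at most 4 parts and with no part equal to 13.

Counting exhaustively, 363 partitions satisfy the conditions.

363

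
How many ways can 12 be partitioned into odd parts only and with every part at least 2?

3

Listing the qualifying partitions of 12:
9 + 3
7 + 5
3 + 3 + 3 + 3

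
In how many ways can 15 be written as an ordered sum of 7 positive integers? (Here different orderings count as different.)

Equivalently, choose which 6 of the 14 gaps become plus signs: C(14,6) = 3003.

3003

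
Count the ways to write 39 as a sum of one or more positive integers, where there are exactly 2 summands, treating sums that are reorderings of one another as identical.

19

They are:
1 + 38
2 + 37
3 + 36
4 + 35
5 + 34
6 + 33
7 + 32
8 + 31
9 + 30
10 + 29
11 + 28
12 + 27
13 + 26
14 + 25
15 + 24
16 + 23
17 + 22
18 + 21
19 + 20
Counting gives 19.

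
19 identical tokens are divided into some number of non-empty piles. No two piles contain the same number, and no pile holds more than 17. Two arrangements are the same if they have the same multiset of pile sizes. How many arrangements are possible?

52

A partial list (first 12 by largest part):
2,17
3,16
1,2,16
4,15
1,3,15
5,14
1,4,14
2,3,14
6,13
1,5,13
2,4,13
1,2,3,13
…and 40 more, for 52 total.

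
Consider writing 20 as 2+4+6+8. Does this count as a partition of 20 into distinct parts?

Yes

The parts sum to 20, and the condition 'all summands are distinct' holds.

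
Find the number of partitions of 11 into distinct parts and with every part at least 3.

4

Listing the qualifying partitions of 11:
11
8 + 3
7 + 4
6 + 5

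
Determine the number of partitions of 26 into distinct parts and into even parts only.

Listing the qualifying partitions of 26:
26
2, 24
4, 22
6, 20
2, 4, 20
8, 18
2, 6, 18
10, 16
2, 8, 16
4, 6, 16
12, 14
2, 10, 14
4, 8, 14
2, 4, 6, 14
4, 10, 12
6, 8, 12
2, 4, 8, 12
2, 6, 8, 10
Counting gives 18.

18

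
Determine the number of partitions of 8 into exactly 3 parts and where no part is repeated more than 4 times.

They are:
1+1+6
1+2+5
1+3+4
2+2+4
2+3+3

5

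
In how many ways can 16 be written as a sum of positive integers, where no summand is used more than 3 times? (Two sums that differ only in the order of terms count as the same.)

There are 132 such partitions.

132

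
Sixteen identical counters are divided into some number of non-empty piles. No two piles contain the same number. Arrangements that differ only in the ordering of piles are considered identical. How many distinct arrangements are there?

32

There are too many to list fully; the first 12 (by largest part) are:
16
15,1
14,2
13,3
13,2,1
12,4
12,3,1
11,5
11,4,1
11,3,2
10,6
10,5,1
…and 20 more, for 32 total.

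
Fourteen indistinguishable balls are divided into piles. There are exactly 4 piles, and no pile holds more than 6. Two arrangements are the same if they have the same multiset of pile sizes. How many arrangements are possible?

12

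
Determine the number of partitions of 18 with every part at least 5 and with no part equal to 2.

Listing the qualifying partitions of 18:
18
13 + 5
12 + 6
11 + 7
10 + 8
9 + 9
8 + 5 + 5
7 + 6 + 5
6 + 6 + 6
Counting gives 9.

9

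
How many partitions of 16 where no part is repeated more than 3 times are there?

132

There are 132 such partitions.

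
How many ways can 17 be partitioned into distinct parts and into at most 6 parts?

There are too many to list fully; the first 12 (by largest part) are:
17
1,16
2,15
3,14
1,2,14
4,13
1,3,13
5,12
1,4,12
2,3,12
6,11
1,5,11
…and 26 more, for 38 total.

38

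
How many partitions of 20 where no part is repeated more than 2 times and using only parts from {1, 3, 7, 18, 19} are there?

The partitions of 20 that satisfy the conditions:
19 + 1
18 + 1 + 1
7 + 7 + 3 + 3

3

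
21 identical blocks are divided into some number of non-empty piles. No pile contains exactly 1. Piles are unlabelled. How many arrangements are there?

There are 165 such partitions.

165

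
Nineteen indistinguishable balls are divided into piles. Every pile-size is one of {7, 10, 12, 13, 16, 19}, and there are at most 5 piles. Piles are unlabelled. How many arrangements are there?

2

The partitions of 19 that satisfy the conditions:
19
7, 12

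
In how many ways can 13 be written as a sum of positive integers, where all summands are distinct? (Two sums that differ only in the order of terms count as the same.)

18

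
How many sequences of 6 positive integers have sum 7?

6

Equivalently, choose which 5 of the 6 gaps become plus signs: C(6,5) = 6.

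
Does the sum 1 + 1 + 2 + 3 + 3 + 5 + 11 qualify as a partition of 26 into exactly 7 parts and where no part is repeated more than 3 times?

Yes

The parts sum to 26, and the condition 'there are exactly 7 summands' holds; the condition 'no summand is used more than 3 times' holds.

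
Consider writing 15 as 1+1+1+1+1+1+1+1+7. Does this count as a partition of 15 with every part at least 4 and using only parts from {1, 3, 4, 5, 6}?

No

The parts sum to 15, and the condition 'every summand is at least 4' is violated.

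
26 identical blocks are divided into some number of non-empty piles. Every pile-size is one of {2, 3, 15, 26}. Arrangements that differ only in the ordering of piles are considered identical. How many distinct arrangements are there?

8

They are:
26
15,3,3,3,2
15,3,2,2,2,2
3,3,3,3,3,3,3,3,2
3,3,3,3,3,3,2,2,2,2
3,3,3,3,2,2,2,2,2,2,2
3,3,2,2,2,2,2,2,2,2,2,2
2,2,2,2,2,2,2,2,2,2,2,2,2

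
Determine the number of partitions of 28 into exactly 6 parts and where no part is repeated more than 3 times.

Systematic enumeration (by largest part, then next-largest, …) yields 349.

349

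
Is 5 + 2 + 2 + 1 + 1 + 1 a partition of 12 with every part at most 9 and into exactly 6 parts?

The parts sum to 12, and the condition 'no summand exceeds 9' holds; the condition 'there are exactly 6 summands' holds.

Yes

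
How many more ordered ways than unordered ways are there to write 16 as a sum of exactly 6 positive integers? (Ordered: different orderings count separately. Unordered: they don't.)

Compositions: C(15,5) = 3003.
Partitions of 16 into exactly 6 parts: 35.
Difference: 3003 − 35 = 2968.

2968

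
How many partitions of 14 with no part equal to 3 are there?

79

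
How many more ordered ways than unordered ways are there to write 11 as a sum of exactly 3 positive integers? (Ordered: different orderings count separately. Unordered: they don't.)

35

Ordered (compositions into 3 parts): C(10,2) = 45.
Unordered (partitions into 3 parts): 10.
Difference: 45 − 10 = 35.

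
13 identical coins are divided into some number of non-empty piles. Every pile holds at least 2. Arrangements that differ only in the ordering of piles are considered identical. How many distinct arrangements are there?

24

They are:
13
11 + 2
10 + 3
9 + 4
9 + 2 + 2
8 + 5
8 + 3 + 2
7 + 6
7 + 4 + 2
7 + 3 + 3
7 + 2 + 2 + 2
6 + 5 + 2
6 + 4 + 3
6 + 3 + 2 + 2
5 + 5 + 3
5 + 4 + 4
5 + 4 + 2 + 2
5 + 3 + 3 + 2
5 + 2 + 2 + 2 + 2
4 + 4 + 3 + 2
4 + 3 + 3 + 3
4 + 3 + 2 + 2 + 2
3 + 3 + 3 + 2 + 2
3 + 2 + 2 + 2 + 2 + 2
Counting gives 24.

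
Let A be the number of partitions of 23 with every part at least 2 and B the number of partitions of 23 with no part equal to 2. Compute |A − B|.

210

Partitions of 23 with every part at least 2: 253.
Partitions of 23 with no part equal to 2: 463.
|253 − 463| = 210.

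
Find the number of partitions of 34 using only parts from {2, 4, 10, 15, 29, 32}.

25

Enumerating:
32 + 2
15 + 15 + 4
15 + 15 + 2 + 2
10 + 10 + 10 + 4
10 + 10 + 10 + 2 + 2
10 + 10 + 4 + 4 + 4 + 2
10 + 10 + 4 + 4 + 2 + 2 + 2
10 + 10 + 4 + 2 + 2 + 2 + 2 + 2
10 + 10 + 2 + 2 + 2 + 2 + 2 + 2 + 2
10 + 4 + 4 + 4 + 4 + 4 + 4
10 + 4 + 4 + 4 + 4 + 4 + 2 + 2
10 + 4 + 4 + 4 + 4 + 2 + 2 + 2 + 2
10 + 4 + 4 + 4 + 2 + 2 + 2 + 2 + 2 + 2
10 + 4 + 4 + 2 + 2 + 2 + 2 + 2 + 2 + 2 + 2
10 + 4 + 2 + 2 + 2 + 2 + 2 + 2 + 2 + 2 + 2 + 2
10 + 2 + 2 + 2 + 2 + 2 + 2 + 2 + 2 + 2 + 2 + 2 + 2
4 + 4 + 4 + 4 + 4 + 4 + 4 + 4 + 2
4 + 4 + 4 + 4 + 4 + 4 + 4 + 2 + 2 + 2
4 + 4 + 4 + 4 + 4 + 4 + 2 + 2 + 2 + 2 + 2
4 + 4 + 4 + 4 + 4 + 2 + 2 + 2 + 2 + 2 + 2 + 2
4 + 4 + 4 + 4 + 2 + 2 + 2 + 2 + 2 + 2 + 2 + 2 + 2
4 + 4 + 4 + 2 + 2 + 2 + 2 + 2 + 2 + 2 + 2 + 2 + 2 + 2
4 + 4 + 2 + 2 + 2 + 2 + 2 + 2 + 2 + 2 + 2 + 2 + 2 + 2 + 2
4 + 2 + 2 + 2 + 2 + 2 + 2 + 2 + 2 + 2 + 2 + 2 + 2 + 2 + 2 + 2
2 + 2 + 2 + 2 + 2 + 2 + 2 + 2 + 2 + 2 + 2 + 2 + 2 + 2 + 2 + 2 + 2
Counting gives 25.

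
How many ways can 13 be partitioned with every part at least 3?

10

Listing the qualifying partitions of 13:
13
10,3
9,4
8,5
7,6
7,3,3
6,4,3
5,5,3
5,4,4
4,3,3,3
Counting gives 10.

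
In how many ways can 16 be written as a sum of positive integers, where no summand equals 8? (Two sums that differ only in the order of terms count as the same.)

A full systematic count gives 209.

209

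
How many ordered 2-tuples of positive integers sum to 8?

A composition of 8 into 2 positive parts is chosen by placing 1 dividers among the 7 gaps between 8 units: C(7,1) = 7.

7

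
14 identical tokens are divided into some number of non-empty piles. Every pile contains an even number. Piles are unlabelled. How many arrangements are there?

Enumerating:
14
12 + 2
10 + 4
10 + 2 + 2
8 + 6
8 + 4 + 2
8 + 2 + 2 + 2
6 + 6 + 2
6 + 4 + 4
6 + 4 + 2 + 2
6 + 2 + 2 + 2 + 2
4 + 4 + 4 + 2
4 + 4 + 2 + 2 + 2
4 + 2 + 2 + 2 + 2 + 2
2 + 2 + 2 + 2 + 2 + 2 + 2
Counting gives 15.

15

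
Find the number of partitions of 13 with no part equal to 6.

86

A full systematic count gives 86.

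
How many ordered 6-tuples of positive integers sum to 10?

126

A composition of 10 into 6 positive parts is chosen by placing 5 dividers among the 9 gaps between 10 units: C(9,5) = 126.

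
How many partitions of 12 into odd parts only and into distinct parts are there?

3

They are:
1,11
3,9
5,7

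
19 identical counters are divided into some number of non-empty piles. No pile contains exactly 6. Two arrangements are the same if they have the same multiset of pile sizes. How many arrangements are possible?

389

Direct enumeration gives 389 partitions.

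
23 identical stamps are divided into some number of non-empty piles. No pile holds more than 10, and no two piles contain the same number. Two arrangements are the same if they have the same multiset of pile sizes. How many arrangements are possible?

There are too many to list fully; the first 12 (by largest part) are:
10+9+4
10+9+3+1
10+8+5
10+8+4+1
10+8+3+2
10+7+6
10+7+5+1
10+7+4+2
10+7+3+2+1
10+6+5+2
10+6+4+3
10+6+4+2+1
…and 24 more, for 36 total.

36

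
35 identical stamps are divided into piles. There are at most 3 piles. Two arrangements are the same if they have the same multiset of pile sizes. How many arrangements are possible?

Enumerating by decreasing first part gives 120 partitions in all.

120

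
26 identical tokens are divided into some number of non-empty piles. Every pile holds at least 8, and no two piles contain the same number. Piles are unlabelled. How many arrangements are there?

The partitions of 26 that satisfy the conditions:
26
18 + 8
17 + 9
16 + 10
15 + 11
14 + 12
Counting gives 6.

6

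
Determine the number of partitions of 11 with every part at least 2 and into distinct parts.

7

Enumerating:
11
2+9
3+8
4+7
5+6
2+3+6
2+4+5
Counting gives 7.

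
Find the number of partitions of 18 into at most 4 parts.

84

Enumerating by decreasing first part gives 84 partitions in all.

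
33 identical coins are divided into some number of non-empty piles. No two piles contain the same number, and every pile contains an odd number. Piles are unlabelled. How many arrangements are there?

25

Listing the qualifying partitions of 33:
33
29, 3, 1
27, 5, 1
25, 7, 1
25, 5, 3
23, 9, 1
23, 7, 3
21, 11, 1
21, 9, 3
21, 7, 5
19, 13, 1
19, 11, 3
19, 9, 5
17, 15, 1
17, 13, 3
17, 11, 5
17, 9, 7
17, 7, 5, 3, 1
15, 13, 5
15, 11, 7
15, 9, 5, 3, 1
13, 11, 9
13, 11, 5, 3, 1
13, 9, 7, 3, 1
11, 9, 7, 5, 1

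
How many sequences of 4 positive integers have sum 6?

10

By stars and bars with positive parts, the count is C(5,3) = 10.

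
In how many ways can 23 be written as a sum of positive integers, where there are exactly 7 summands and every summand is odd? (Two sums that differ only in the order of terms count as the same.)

21

Enumerating:
17,1,1,1,1,1,1
15,3,1,1,1,1,1
13,5,1,1,1,1,1
13,3,3,1,1,1,1
11,7,1,1,1,1,1
11,5,3,1,1,1,1
11,3,3,3,1,1,1
9,9,1,1,1,1,1
9,7,3,1,1,1,1
9,5,5,1,1,1,1
9,5,3,3,1,1,1
9,3,3,3,3,1,1
7,7,5,1,1,1,1
7,7,3,3,1,1,1
7,5,5,3,1,1,1
7,5,3,3,3,1,1
7,3,3,3,3,3,1
5,5,5,5,1,1,1
5,5,5,3,3,1,1
5,5,3,3,3,3,1
5,3,3,3,3,3,3
That's 21 in total.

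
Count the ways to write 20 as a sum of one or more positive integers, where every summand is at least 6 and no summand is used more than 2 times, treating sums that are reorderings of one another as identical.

Listing the qualifying partitions of 20:
20
6 + 14
7 + 13
8 + 12
9 + 11
10 + 10
6 + 6 + 8
6 + 7 + 7

8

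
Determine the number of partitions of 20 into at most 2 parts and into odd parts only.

They are:
19,1
17,3
15,5
13,7
11,9
Counting gives 5.

5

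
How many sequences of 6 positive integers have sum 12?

462

A composition of 12 into 6 positive parts is chosen by placing 5 dividers among the 11 gaps between 12 units: C(11,5) = 462.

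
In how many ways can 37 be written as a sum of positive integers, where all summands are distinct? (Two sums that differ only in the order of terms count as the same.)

760

Enumerating by decreasing first part gives 760 partitions in all.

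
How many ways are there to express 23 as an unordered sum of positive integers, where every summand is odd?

104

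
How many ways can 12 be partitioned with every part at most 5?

47

A partial list (first 12 by largest part):
5, 5, 2
5, 5, 1, 1
5, 4, 3
5, 4, 2, 1
5, 4, 1, 1, 1
5, 3, 3, 1
5, 3, 2, 2
5, 3, 2, 1, 1
5, 3, 1, 1, 1, 1
5, 2, 2, 2, 1
5, 2, 2, 1, 1, 1
5, 2, 1, 1, 1, 1, 1
…and 35 more, for 47 total.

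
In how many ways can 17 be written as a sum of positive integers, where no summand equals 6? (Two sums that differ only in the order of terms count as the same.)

241

Systematic enumeration (by largest part, then next-largest, …) yields 241.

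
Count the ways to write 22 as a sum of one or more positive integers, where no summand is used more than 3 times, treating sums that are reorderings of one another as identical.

There are 484 such partitions.

484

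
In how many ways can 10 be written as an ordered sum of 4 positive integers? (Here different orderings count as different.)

Equivalently, choose which 3 of the 9 gaps become plus signs: C(9,3) = 84.

84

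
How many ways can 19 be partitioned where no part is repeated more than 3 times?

258

Counting exhaustively, 258 partitions satisfy the conditions.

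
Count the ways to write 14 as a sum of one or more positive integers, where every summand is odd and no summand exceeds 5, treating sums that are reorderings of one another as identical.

11

They are:
5,5,3,1
5,5,1,1,1,1
5,3,3,3
5,3,3,1,1,1
5,3,1,1,1,1,1,1
5,1,1,1,1,1,1,1,1,1
3,3,3,3,1,1
3,3,3,1,1,1,1,1
3,3,1,1,1,1,1,1,1,1
3,1,1,1,1,1,1,1,1,1,1,1
1,1,1,1,1,1,1,1,1,1,1,1,1,1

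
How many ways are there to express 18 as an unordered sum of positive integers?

Enumerating by decreasing first part gives 385 partitions in all.

385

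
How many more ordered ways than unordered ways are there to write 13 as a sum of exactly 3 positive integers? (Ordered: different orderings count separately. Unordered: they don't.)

52

Compositions: C(12,2) = 66.
Partitions of 13 into exactly 3 parts: 14.
Difference: 66 − 14 = 52.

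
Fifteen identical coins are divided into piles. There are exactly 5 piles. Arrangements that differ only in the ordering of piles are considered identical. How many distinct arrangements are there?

A partial list (first 12 by largest part):
11+1+1+1+1
10+2+1+1+1
9+3+1+1+1
9+2+2+1+1
8+4+1+1+1
8+3+2+1+1
8+2+2+2+1
7+5+1+1+1
7+4+2+1+1
7+3+3+1+1
7+3+2+2+1
7+2+2+2+2
…and 18 more, for 30 total.

30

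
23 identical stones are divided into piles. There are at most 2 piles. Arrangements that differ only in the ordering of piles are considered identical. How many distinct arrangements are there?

Listing the qualifying partitions of 23:
23
22,1
21,2
20,3
19,4
18,5
17,6
16,7
15,8
14,9
13,10
12,11
That's 12 in total.

12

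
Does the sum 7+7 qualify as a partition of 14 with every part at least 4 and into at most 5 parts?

Yes

The parts sum to 14, and the condition 'every summand is at least 4' holds; the condition 'there are at most 5 summands' holds.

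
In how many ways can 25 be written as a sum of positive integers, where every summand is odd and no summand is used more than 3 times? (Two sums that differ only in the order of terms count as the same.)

54

A partial list (first 12 by largest part):
25
1 + 1 + 23
1 + 3 + 21
1 + 5 + 19
3 + 3 + 19
1 + 1 + 1 + 3 + 19
1 + 7 + 17
3 + 5 + 17
1 + 1 + 1 + 5 + 17
1 + 1 + 3 + 3 + 17
1 + 9 + 15
3 + 7 + 15
…and 42 more, for 54 total.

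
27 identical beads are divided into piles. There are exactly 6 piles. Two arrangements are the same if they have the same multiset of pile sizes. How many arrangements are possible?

Direct enumeration gives 331 partitions.

331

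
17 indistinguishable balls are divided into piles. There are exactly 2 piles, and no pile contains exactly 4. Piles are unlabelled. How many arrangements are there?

Enumerating:
1 + 16
2 + 15
3 + 14
5 + 12
6 + 11
7 + 10
8 + 9
That's 7 in total.

7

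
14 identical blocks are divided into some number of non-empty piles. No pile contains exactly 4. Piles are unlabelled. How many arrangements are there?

Systematic enumeration (by largest part, then next-largest, …) yields 93.

93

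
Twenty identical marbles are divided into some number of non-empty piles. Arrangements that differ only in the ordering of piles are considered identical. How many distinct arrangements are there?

627

There are 627 such partitions.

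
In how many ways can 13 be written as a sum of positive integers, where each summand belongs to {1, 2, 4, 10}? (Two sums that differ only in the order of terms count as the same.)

Enumerating:
1 + 2 + 10
1 + 1 + 1 + 10
1 + 4 + 4 + 4
1 + 2 + 2 + 4 + 4
1 + 1 + 1 + 2 + 4 + 4
1 + 1 + 1 + 1 + 1 + 4 + 4
1 + 2 + 2 + 2 + 2 + 4
1 + 1 + 1 + 2 + 2 + 2 + 4
1 + 1 + 1 + 1 + 1 + 2 + 2 + 4
1 + 1 + 1 + 1 + 1 + 1 + 1 + 2 + 4
1 + 1 + 1 + 1 + 1 + 1 + 1 + 1 + 1 + 4
1 + 2 + 2 + 2 + 2 + 2 + 2
1 + 1 + 1 + 2 + 2 + 2 + 2 + 2
1 + 1 + 1 + 1 + 1 + 2 + 2 + 2 + 2
1 + 1 + 1 + 1 + 1 + 1 + 1 + 2 + 2 + 2
1 + 1 + 1 + 1 + 1 + 1 + 1 + 1 + 1 + 2 + 2
1 + 1 + 1 + 1 + 1 + 1 + 1 + 1 + 1 + 1 + 1 + 2
1 + 1 + 1 + 1 + 1 + 1 + 1 + 1 + 1 + 1 + 1 + 1 + 1
That's 18 in total.

18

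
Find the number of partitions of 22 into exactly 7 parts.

Enumerating by decreasing first part gives 131 partitions in all.

131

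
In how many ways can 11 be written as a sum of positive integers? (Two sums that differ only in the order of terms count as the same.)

There are too many to list fully; the first 12 (by largest part) are:
11
10+1
9+2
9+1+1
8+3
8+2+1
8+1+1+1
7+4
7+3+1
7+2+2
7+2+1+1
7+1+1+1+1
…and 44 more, for 56 total.

56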